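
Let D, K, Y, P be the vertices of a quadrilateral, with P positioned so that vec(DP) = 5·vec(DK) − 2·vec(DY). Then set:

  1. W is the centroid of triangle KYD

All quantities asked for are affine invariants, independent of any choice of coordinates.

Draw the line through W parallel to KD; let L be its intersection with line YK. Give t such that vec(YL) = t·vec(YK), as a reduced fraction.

Choose coordinates D = (0, 0), K = (1, 0), Y = (0, 1), P = (5, -2).
1. W is the centroid of triangle KYD ⇒ W = (1/3, 1/3)
through W parallel to KD: direction (-1, 0); meets YK at L = (2/3, 1/3)
L = Y + t·(K−Y) with t = 2/3

t = 2/3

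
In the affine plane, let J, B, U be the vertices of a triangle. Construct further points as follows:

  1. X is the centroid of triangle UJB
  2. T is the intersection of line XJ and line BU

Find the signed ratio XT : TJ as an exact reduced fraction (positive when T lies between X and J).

XT:TJ = -1/3

Choose coordinates J = (0, 0), B = (1, 0), U = (0, 1).
1. X is the centroid of triangle UJB ⇒ X = (1/3, 1/3)
2. T is the intersection of line XJ and line BU ⇒ T = (1/2, 1/2)
T = X + t·(J−X) with t = -1/2, so XT:TJ = t:(1−t) = -1/2:3/2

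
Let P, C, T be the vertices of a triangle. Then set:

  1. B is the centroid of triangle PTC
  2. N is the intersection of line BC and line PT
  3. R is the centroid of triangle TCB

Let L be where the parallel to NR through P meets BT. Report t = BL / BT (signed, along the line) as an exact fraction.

t = -3/5

Choose coordinates P = (0, 0), C = (1, 0), T = (0, 1).
1. B is the centroid of triangle PTC ⇒ B = (1/3, 1/3)
2. N is the intersection of line BC and line PT ⇒ N = (0, 1/2)
3. R is the centroid of triangle TCB ⇒ R = (4/9, 4/9)
through P parallel to NR: direction (4/9, -1/18); meets BT at L = (8/15, -1/15)
L = B + t·(T−B) with t = -3/5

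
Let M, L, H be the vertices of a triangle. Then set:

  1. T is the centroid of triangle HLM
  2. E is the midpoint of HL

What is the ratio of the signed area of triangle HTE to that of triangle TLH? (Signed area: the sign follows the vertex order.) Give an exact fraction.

Set M = (0, 0), L = (1, 0), H = (0, 1); any affine frame gives the same invariant.
1. T is the centroid of triangle HLM ⇒ T = (1/3, 1/3)
2. E is the midpoint of HL ⇒ E = (1/2, 1/2)
2·[HTE] = 1/6, 2·[TLH] = 1/3
[HTE]:[TLH] = 1/6:1/3 = 1/2

[HTE]:[TLH] = 1/2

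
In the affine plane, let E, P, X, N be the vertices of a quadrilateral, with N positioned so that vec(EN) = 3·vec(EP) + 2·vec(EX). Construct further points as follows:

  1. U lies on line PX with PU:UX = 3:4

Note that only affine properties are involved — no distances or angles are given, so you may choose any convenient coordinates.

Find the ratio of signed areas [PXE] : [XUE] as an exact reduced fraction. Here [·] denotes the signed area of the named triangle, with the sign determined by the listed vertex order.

Assign E = (0, 0), P = (1, 0), X = (0, 1), N = (3, 2) — the answer is frame-independent, so this choice is without loss of generality.
1. U lies on line PX with PU:UX = 3:4 ⇒ U = (4/7, 3/7)
2·[PXE] = 1, 2·[XUE] = -4/7
[PXE]:[XUE] = 1:-4/7 = -7/4

[PXE]:[XUE] = -7/4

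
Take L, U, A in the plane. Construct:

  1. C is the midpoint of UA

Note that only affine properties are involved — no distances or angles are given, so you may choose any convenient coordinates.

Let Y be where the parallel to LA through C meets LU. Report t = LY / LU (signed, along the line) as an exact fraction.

Choose coordinates L = (0, 0), U = (1, 0), A = (0, 1).
1. C is the midpoint of UA ⇒ C = (1/2, 1/2)
through C parallel to LA: direction (0, 1); meets LU at Y = (1/2, 0)
Y = L + t·(U−L) with t = 1/2

t = 1/2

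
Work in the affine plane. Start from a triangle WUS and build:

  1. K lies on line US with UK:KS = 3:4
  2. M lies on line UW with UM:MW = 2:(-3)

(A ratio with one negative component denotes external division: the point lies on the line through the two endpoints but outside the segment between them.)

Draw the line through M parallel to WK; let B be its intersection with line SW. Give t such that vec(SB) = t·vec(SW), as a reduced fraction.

Assign W = (0, 0), U = (1, 0), S = (0, 1) — the answer is frame-independent, so this choice is without loss of generality.
1. K lies on line US with UK:KS = 3:4 ⇒ K = (4/7, 3/7)
2. M lies on line UW with UM:MW = 2:(-3) ⇒ M = (3, 0)
through M parallel to WK: direction (4/7, 3/7); meets SW at B = (0, -9/4)
B = S + t·(W−S) with t = 13/4

t = 13/4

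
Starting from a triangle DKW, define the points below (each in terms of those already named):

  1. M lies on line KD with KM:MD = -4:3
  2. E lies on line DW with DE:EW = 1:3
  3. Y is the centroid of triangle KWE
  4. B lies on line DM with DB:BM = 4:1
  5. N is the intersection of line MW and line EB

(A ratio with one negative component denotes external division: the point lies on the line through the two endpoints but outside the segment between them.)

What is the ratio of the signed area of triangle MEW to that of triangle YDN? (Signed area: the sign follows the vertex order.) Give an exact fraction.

Assign D = (0, 0), K = (1, 0), W = (0, 1) — the answer is frame-independent, so this choice is without loss of generality.
1. M lies on line KD with KM:MD = -4:3 ⇒ M = (-3, 0)
2. E lies on line DW with DE:EW = 1:3 ⇒ E = (0, 1/4)
3. Y is the centroid of triangle KWE ⇒ Y = (1/3, 5/12)
4. B lies on line DM with DB:BM = 4:1 ⇒ B = (-12/5, 0)
5. N is the intersection of line MW and line EB ⇒ N = (-36/11, -1/11)
2·[MEW] = 9/4, 2·[YDN] = -4/3
[MEW]:[YDN] = 9/4:-4/3 = -27/16

[MEW]:[YDN] = -27/16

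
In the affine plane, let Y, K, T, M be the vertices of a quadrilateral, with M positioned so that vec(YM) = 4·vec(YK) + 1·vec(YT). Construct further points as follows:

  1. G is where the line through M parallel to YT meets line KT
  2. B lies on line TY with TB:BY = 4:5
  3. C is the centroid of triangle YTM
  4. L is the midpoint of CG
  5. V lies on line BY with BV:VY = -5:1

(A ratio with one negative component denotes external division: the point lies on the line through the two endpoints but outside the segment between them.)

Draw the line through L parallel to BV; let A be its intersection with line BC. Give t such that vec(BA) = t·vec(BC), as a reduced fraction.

t = 2

Set Y = (0, 0), K = (1, 0), T = (0, 1), M = (4, 1); any affine frame gives the same invariant.
1. G is where the line through M parallel to YT meets line KT ⇒ G = (4, -3)
2. B lies on line TY with TB:BY = 4:5 ⇒ B = (0, 5/9)
3. C is the centroid of triangle YTM ⇒ C = (4/3, 2/3)
4. L is the midpoint of CG ⇒ L = (8/3, -7/6)
5. V lies on line BY with BV:VY = -5:1 ⇒ V = (0, -5/36)
through L parallel to BV: direction (0, -25/36); meets BC at A = (8/3, 7/9)
A = B + t·(C−B) with t = 2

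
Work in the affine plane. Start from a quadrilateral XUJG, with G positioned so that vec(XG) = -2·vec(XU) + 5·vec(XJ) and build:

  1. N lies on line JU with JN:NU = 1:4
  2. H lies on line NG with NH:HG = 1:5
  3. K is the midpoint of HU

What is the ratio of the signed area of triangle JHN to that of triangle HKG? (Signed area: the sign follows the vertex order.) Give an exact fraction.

[JHN]:[HKG] = -1/10

Work in coordinates with X = (0, 0), U = (1, 0), J = (0, 1), G = (-2, 5).
1. N lies on line JU with JN:NU = 1:4 ⇒ N = (1/5, 4/5)
2. H lies on line NG with NH:HG = 1:5 ⇒ H = (-1/6, 3/2)
3. K is the midpoint of HU ⇒ K = (5/12, 3/4)
2·[JHN] = -1/15, 2·[HKG] = 2/3
[JHN]:[HKG] = -1/15:2/3 = -1/10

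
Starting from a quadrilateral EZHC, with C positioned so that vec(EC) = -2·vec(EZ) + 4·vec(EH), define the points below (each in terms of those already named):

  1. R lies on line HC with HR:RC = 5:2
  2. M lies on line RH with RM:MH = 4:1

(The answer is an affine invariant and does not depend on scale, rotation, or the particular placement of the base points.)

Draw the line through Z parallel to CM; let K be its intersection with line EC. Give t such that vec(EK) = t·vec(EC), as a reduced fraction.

Choose coordinates E = (0, 0), Z = (1, 0), H = (0, 1), C = (-2, 4).
1. R lies on line HC with HR:RC = 5:2 ⇒ R = (-10/7, 22/7)
2. M lies on line RH with RM:MH = 4:1 ⇒ M = (-2/7, 10/7)
through Z parallel to CM: direction (12/7, -18/7); meets EC at K = (-3, 6)
K = E + t·(C−E) with t = 3/2

t = 3/2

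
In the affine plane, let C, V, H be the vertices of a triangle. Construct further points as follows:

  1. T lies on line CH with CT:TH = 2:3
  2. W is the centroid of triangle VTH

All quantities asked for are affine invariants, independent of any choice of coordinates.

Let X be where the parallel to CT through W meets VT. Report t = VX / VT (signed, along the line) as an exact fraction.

Set C = (0, 0), V = (1, 0), H = (0, 1); any affine frame gives the same invariant.
1. T lies on line CH with CT:TH = 2:3 ⇒ T = (0, 2/5)
2. W is the centroid of triangle VTH ⇒ W = (1/3, 7/15)
through W parallel to CT: direction (0, 2/5); meets VT at X = (1/3, 4/15)
X = V + t·(T−V) with t = 2/3

t = 2/3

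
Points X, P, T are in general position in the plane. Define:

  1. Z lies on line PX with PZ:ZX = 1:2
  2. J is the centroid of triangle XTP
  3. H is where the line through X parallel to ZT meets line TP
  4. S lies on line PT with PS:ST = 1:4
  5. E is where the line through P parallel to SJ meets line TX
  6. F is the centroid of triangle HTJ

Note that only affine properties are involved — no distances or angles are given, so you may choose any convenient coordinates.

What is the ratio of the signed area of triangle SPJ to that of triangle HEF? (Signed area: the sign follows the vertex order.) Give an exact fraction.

Work in coordinates with X = (0, 0), P = (1, 0), T = (0, 1).
1. Z lies on line PX with PZ:ZX = 1:2 ⇒ Z = (2/3, 0)
2. J is the centroid of triangle XTP ⇒ J = (1/3, 1/3)
3. H is where the line through X parallel to ZT meets line TP ⇒ H = (-2, 3)
4. S lies on line PT with PS:ST = 1:4 ⇒ S = (4/5, 1/5)
5. E is where the line through P parallel to SJ meets line TX ⇒ E = (0, 2/7)
6. F is the centroid of triangle HTJ ⇒ F = (-5/9, 13/9)
2·[SPJ] = -1/15, 2·[HEF] = 17/21
[SPJ]:[HEF] = -1/15:17/21 = -7/85

[SPJ]:[HEF] = -7/85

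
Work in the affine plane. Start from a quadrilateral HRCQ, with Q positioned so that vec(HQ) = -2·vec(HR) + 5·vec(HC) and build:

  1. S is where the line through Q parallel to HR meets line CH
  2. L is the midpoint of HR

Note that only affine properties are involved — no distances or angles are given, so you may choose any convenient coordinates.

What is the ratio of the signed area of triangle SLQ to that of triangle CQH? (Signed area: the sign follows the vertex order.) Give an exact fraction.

Work in coordinates with H = (0, 0), R = (1, 0), C = (0, 1), Q = (-2, 5).
1. S is where the line through Q parallel to HR meets line CH ⇒ S = (0, 5)
2. L is the midpoint of HR ⇒ L = (1/2, 0)
2·[SLQ] = -10, 2·[CQH] = 2
[SLQ]:[CQH] = -10:2 = -5

[SLQ]:[CQH] = -5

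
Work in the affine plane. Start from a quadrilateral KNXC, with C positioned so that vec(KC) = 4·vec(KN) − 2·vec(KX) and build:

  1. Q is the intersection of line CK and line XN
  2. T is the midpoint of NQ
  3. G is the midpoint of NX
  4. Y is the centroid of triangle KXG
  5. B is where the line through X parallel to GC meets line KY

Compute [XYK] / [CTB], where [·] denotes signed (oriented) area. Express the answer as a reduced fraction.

[XYK]:[CTB] = 13/111

Choose coordinates K = (0, 0), N = (1, 0), X = (0, 1), C = (4, -2).
1. Q is the intersection of line CK and line XN ⇒ Q = (2, -1)
2. T is the midpoint of NQ ⇒ T = (3/2, -1/2)
3. G is the midpoint of NX ⇒ G = (1/2, 1/2)
4. Y is the centroid of triangle KXG ⇒ Y = (1/6, 1/2)
5. B is where the line through X parallel to GC meets line KY ⇒ B = (7/26, 21/26)
2·[XYK] = -1/6, 2·[CTB] = -37/26
[XYK]:[CTB] = -1/6:-37/26 = 13/111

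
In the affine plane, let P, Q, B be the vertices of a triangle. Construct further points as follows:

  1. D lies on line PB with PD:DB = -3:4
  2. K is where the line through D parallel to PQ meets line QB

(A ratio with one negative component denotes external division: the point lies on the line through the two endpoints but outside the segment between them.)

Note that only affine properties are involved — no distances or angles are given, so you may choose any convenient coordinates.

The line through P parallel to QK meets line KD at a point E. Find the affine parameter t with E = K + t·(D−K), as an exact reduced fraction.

Assign P = (0, 0), Q = (1, 0), B = (0, 1) — the answer is frame-independent, so this choice is without loss of generality.
1. D lies on line PB with PD:DB = -3:4 ⇒ D = (0, -3)
2. K is where the line through D parallel to PQ meets line QB ⇒ K = (4, -3)
through P parallel to QK: direction (3, -3); meets KD at E = (3, -3)
E = K + t·(D−K) with t = 1/4

t = 1/4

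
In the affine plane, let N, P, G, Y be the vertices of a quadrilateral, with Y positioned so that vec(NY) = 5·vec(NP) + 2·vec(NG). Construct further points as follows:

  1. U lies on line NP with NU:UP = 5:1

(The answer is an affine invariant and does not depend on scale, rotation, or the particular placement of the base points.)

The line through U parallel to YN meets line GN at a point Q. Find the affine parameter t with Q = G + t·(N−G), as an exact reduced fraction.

Set N = (0, 0), P = (1, 0), G = (0, 1), Y = (5, 2); any affine frame gives the same invariant.
1. U lies on line NP with NU:UP = 5:1 ⇒ U = (5/6, 0)
through U parallel to YN: direction (-5, -2); meets GN at Q = (0, -1/3)
Q = G + t·(N−G) with t = 4/3

t = 4/3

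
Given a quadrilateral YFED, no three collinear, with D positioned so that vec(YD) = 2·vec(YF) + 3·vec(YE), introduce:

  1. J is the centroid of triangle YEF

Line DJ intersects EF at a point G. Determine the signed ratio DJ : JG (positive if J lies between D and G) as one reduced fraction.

DJ:JG = -13

Assign Y = (0, 0), F = (1, 0), E = (0, 1), D = (2, 3) — the answer is frame-independent, so this choice is without loss of generality.
1. J is the centroid of triangle YEF ⇒ J = (1/3, 1/3)
line DJ meets EF at G = (6/13, 7/13)
J = D + t·(G−D) with t = 13/12, so DJ:JG = 13/12:-1/12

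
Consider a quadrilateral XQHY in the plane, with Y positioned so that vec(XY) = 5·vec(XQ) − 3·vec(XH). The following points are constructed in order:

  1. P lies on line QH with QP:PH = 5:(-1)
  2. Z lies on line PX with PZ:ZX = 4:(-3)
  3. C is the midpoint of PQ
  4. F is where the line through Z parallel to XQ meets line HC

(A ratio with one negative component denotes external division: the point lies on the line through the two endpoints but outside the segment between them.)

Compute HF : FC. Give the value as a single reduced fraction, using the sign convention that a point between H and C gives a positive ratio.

HF:FC = -38/35

Set X = (0, 0), Q = (1, 0), H = (0, 1), Y = (5, -3); any affine frame gives the same invariant.
1. P lies on line QH with QP:PH = 5:(-1) ⇒ P = (-1/4, 5/4)
2. Z lies on line PX with PZ:ZX = 4:(-3) ⇒ Z = (3/4, -15/4)
3. C is the midpoint of PQ ⇒ C = (3/8, 5/8)
4. F is where the line through Z parallel to XQ meets line HC ⇒ F = (19/4, -15/4)
F = H + t·(C−H) with t = 38/3, so HF:FC = t:(1−t) = 38/3:-35/3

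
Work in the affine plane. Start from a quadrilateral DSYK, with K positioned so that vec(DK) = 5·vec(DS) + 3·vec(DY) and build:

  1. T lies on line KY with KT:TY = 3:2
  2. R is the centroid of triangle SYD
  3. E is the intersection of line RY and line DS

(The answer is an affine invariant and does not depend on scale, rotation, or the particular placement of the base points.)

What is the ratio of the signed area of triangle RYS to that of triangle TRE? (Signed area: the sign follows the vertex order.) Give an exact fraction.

Assign D = (0, 0), S = (1, 0), Y = (0, 1), K = (5, 3) — the answer is frame-independent, so this choice is without loss of generality.
1. T lies on line KY with KT:TY = 3:2 ⇒ T = (2, 9/5)
2. R is the centroid of triangle SYD ⇒ R = (1/3, 1/3)
3. E is the intersection of line RY and line DS ⇒ E = (1/2, 0)
2·[RYS] = -1/3, 2·[TRE] = 4/5
[RYS]:[TRE] = -1/3:4/5 = -5/12

[RYS]:[TRE] = -5/12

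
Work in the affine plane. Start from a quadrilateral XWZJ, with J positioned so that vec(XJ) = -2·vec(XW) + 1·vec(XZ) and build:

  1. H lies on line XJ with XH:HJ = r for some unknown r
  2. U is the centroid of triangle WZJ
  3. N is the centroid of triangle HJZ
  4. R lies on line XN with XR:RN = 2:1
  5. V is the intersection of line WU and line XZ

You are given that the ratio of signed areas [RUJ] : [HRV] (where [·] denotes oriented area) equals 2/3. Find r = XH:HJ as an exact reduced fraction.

Work in coordinates with X = (0, 0), W = (1, 0), Z = (0, 1), J = (-2, 1).
1. With XH:HJ = r, write λ = r/(r+1) so H = X + λ·(J−X); H is affine-linear in λ
2. U is the centroid of triangle WZJ ⇒ U = (-1/3, 2/3)
3. N is the centroid of triangle HJZ ⇒ N is an affine combination of earlier points and hence also affine-linear in λ
4. R lies on line XN with XR:RN = 2:1 ⇒ R is an affine combination of earlier points and hence also affine-linear in λ
5. V is the intersection of line WU and line XZ ⇒ V = (0, 1/2)
Every point depending on H is an affine combination of H and λ-independent points, so each such coordinate is linear in λ; the λ² term in each signed area is a multiple of (J−X)×(J−X) = 0, so 2·[RUJ] and 2·[HRV] are each linear in λ. Evaluating at λ=0 and λ=1:
  2·[RUJ] = -2/9·λ + 11/27,   2·[HRV] = 1/3·λ − 2/9
So [RUJ]:[HRV] = (-2/9·λ + 11/27) / (1/3·λ − 2/9). Setting this equal to 2/3:
  -2/9·λ + 11/27 = 2/3·(1/3·λ − 2/9)  ⇒  λ = 5/4
Then r = λ/(1−λ) = (5/4)/(-1/4) = -5. Check: with r = -5, H = (-5/2, 5/4) and [RUJ]:[HRV] = 2/3 as required.

r = -5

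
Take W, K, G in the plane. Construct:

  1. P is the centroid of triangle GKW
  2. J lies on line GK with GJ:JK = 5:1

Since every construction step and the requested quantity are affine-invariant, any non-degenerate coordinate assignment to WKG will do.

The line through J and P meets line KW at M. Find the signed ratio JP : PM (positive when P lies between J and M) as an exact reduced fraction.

JP:PM = -1/2

Work in coordinates with W = (0, 0), K = (1, 0), G = (0, 1).
1. P is the centroid of triangle GKW ⇒ P = (1/3, 1/3)
2. J lies on line GK with GJ:JK = 5:1 ⇒ J = (5/6, 1/6)
line JP meets KW at M = (4/3, 0)
P = J + t·(M−J) with t = -1, so JP:PM = -1:2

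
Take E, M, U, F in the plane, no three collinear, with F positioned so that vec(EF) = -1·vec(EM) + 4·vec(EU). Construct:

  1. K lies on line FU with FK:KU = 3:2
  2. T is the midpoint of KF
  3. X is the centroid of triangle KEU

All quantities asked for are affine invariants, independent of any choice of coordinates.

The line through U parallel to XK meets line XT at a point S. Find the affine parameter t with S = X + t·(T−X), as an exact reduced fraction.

Choose coordinates E = (0, 0), M = (1, 0), U = (0, 1), F = (-1, 4).
1. K lies on line FU with FK:KU = 3:2 ⇒ K = (-2/5, 11/5)
2. T is the midpoint of KF ⇒ T = (-7/10, 31/10)
3. X is the centroid of triangle KEU ⇒ X = (-2/15, 16/15)
through U parallel to XK: direction (-4/15, 17/15); meets XT at S = (28/45, -74/45)
S = X + t·(T−X) with t = -4/3

t = -4/3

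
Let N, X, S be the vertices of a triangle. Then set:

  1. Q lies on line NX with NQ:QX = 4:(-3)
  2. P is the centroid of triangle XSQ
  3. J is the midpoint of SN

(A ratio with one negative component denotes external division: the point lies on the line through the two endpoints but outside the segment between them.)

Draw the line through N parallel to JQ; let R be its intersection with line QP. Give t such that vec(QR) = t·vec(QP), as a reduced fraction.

Assign N = (0, 0), X = (1, 0), S = (0, 1) — the answer is frame-independent, so this choice is without loss of generality.
1. Q lies on line NX with NQ:QX = 4:(-3) ⇒ Q = (4, 0)
2. P is the centroid of triangle XSQ ⇒ P = (5/3, 1/3)
3. J is the midpoint of SN ⇒ J = (0, 1/2)
through N parallel to JQ: direction (4, -1/2); meets QP at R = (32, -4)
R = Q + t·(P−Q) with t = -12

t = -12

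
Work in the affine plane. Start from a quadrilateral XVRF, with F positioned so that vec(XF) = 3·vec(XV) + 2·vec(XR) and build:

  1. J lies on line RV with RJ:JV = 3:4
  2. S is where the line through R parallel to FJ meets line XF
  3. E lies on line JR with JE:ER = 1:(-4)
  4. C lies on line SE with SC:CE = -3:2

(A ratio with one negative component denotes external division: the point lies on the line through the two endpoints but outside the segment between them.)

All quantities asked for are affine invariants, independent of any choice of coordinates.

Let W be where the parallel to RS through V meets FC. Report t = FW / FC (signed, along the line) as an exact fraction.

t = 4/9

Set X = (0, 0), V = (1, 0), R = (0, 1), F = (3, 2); any affine frame gives the same invariant.
1. J lies on line RV with RJ:JV = 3:4 ⇒ J = (3/7, 4/7)
2. S is where the line through R parallel to FJ meets line XF ⇒ S = (9, 6)
3. E lies on line JR with JE:ER = 1:(-4) ⇒ E = (4/7, 3/7)
4. C lies on line SE with SC:CE = -3:2 ⇒ C = (-114/7, -75/7)
through V parallel to RS: direction (9, 5); meets FC at W = (-39/7, -230/63)
W = F + t·(C−F) with t = 4/9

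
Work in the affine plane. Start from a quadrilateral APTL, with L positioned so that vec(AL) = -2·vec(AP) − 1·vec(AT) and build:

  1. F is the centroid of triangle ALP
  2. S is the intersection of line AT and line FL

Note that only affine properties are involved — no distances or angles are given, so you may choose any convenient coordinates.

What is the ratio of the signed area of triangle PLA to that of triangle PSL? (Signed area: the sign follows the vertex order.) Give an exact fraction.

Set A = (0, 0), P = (1, 0), T = (0, 1), L = (-2, -1); any affine frame gives the same invariant.
1. F is the centroid of triangle ALP ⇒ F = (-1/3, -1/3)
2. S is the intersection of line AT and line FL ⇒ S = (0, -1/5)
2·[PLA] = -1, 2·[PSL] = 2/5
[PLA]:[PSL] = -1:2/5 = -5/2

[PLA]:[PSL] = -5/2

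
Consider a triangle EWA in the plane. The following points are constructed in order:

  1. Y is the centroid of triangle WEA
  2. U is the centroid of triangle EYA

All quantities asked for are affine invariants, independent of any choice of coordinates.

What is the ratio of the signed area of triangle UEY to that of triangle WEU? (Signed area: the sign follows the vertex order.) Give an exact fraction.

Choose coordinates E = (0, 0), W = (1, 0), A = (0, 1).
1. Y is the centroid of triangle WEA ⇒ Y = (1/3, 1/3)
2. U is the centroid of triangle EYA ⇒ U = (1/9, 4/9)
2·[UEY] = 1/9, 2·[WEU] = -4/9
[UEY]:[WEU] = 1/9:-4/9 = -1/4

[UEY]:[WEU] = -1/4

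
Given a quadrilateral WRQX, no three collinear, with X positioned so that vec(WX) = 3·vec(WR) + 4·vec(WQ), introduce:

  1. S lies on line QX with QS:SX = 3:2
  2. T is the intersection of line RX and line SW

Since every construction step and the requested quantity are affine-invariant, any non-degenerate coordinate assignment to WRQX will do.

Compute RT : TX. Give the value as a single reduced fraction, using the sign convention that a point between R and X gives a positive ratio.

Work in coordinates with W = (0, 0), R = (1, 0), Q = (0, 1), X = (3, 4).
1. S lies on line QX with QS:SX = 3:2 ⇒ S = (9/5, 14/5)
2. T is the intersection of line RX and line SW ⇒ T = (9/2, 7)
T = R + t·(X−R) with t = 7/4, so RT:TX = t:(1−t) = 7/4:-3/4

RT:TX = -7/3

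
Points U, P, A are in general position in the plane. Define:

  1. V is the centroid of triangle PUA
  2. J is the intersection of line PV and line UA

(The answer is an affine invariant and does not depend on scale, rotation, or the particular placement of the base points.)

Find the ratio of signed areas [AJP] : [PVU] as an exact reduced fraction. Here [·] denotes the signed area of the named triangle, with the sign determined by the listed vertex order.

Assign U = (0, 0), P = (1, 0), A = (0, 1) — the answer is frame-independent, so this choice is without loss of generality.
1. V is the centroid of triangle PUA ⇒ V = (1/3, 1/3)
2. J is the intersection of line PV and line UA ⇒ J = (0, 1/2)
2·[AJP] = 1/2, 2·[PVU] = 1/3
[AJP]:[PVU] = 1/2:1/3 = 3/2

[AJP]:[PVU] = 3/2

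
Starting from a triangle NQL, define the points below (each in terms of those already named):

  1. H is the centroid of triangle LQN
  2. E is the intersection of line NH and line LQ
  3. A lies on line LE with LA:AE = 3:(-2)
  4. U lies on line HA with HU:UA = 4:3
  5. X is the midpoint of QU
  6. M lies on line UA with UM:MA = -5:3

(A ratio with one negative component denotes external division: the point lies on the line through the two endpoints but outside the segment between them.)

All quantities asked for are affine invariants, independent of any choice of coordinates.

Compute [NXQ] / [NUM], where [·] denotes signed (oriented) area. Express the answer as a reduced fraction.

[NXQ]:[NUM] = -1/10

Set N = (0, 0), Q = (1, 0), L = (0, 1); any affine frame gives the same invariant.
1. H is the centroid of triangle LQN ⇒ H = (1/3, 1/3)
2. E is the intersection of line NH and line LQ ⇒ E = (1/2, 1/2)
3. A lies on line LE with LA:AE = 3:(-2) ⇒ A = (3/2, -1/2)
4. U lies on line HA with HU:UA = 4:3 ⇒ U = (1, -1/7)
5. X is the midpoint of QU ⇒ X = (1, -1/14)
6. M lies on line UA with UM:MA = -5:3 ⇒ M = (9/4, -29/28)
2·[NXQ] = 1/14, 2·[NUM] = -5/7
[NXQ]:[NUM] = 1/14:-5/7 = -1/10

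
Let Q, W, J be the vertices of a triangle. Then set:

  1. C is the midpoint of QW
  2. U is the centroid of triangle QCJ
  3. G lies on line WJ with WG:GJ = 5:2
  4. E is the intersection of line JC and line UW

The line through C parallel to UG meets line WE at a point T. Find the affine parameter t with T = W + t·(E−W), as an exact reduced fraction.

t = 32/45

Work in coordinates with Q = (0, 0), W = (1, 0), J = (0, 1).
1. C is the midpoint of QW ⇒ C = (1/2, 0)
2. U is the centroid of triangle QCJ ⇒ U = (1/6, 1/3)
3. G lies on line WJ with WG:GJ = 5:2 ⇒ G = (2/7, 5/7)
4. E is the intersection of line JC and line UW ⇒ E = (3/8, 1/4)
through C parallel to UG: direction (5/42, 8/21); meets WE at T = (5/9, 8/45)
T = W + t·(E−W) with t = 32/45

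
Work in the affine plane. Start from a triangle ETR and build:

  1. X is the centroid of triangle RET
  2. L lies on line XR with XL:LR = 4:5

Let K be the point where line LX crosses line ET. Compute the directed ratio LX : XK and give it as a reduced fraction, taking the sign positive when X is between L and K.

Set E = (0, 0), T = (1, 0), R = (0, 1); any affine frame gives the same invariant.
1. X is the centroid of triangle RET ⇒ X = (1/3, 1/3)
2. L lies on line XR with XL:LR = 4:5 ⇒ L = (5/27, 17/27)
line LX meets ET at K = (1/2, 0)
X = L + t·(K−L) with t = 8/17, so LX:XK = 8/17:9/17

LX:XK = 8/9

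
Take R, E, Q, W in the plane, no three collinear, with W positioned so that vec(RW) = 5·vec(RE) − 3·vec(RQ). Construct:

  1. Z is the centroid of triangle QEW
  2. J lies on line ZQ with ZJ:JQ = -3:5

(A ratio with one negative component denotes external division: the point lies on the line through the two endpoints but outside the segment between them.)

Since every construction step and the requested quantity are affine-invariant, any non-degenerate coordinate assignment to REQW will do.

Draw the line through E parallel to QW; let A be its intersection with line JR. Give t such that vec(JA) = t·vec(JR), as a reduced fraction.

Assign R = (0, 0), E = (1, 0), Q = (0, 1), W = (5, -3) — the answer is frame-independent, so this choice is without loss of generality.
1. Z is the centroid of triangle QEW ⇒ Z = (2, -2/3)
2. J lies on line ZQ with ZJ:JQ = -3:5 ⇒ J = (5, -19/6)
through E parallel to QW: direction (5, -4); meets JR at A = (24/5, -76/25)
A = J + t·(R−J) with t = 1/25

t = 1/25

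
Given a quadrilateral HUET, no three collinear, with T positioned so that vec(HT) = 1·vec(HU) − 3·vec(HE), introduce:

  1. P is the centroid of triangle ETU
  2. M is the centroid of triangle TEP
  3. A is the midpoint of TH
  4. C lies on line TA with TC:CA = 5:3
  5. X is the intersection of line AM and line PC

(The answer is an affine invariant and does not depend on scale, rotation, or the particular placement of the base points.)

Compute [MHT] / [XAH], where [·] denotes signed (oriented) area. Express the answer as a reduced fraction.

Set H = (0, 0), U = (1, 0), E = (0, 1), T = (1, -3); any affine frame gives the same invariant.
1. P is the centroid of triangle ETU ⇒ P = (2/3, -2/3)
2. M is the centroid of triangle TEP ⇒ M = (5/9, -8/9)
3. A is the midpoint of TH ⇒ A = (1/2, -3/2)
4. C lies on line TA with TC:CA = 5:3 ⇒ C = (11/16, -33/16)
5. X is the intersection of line AM and line PC ⇒ X = (17/26, 5/26)
2·[MHT] = 7/9, 2·[XAH] = -14/13
[MHT]:[XAH] = 7/9:-14/13 = -13/18

[MHT]:[XAH] = -13/18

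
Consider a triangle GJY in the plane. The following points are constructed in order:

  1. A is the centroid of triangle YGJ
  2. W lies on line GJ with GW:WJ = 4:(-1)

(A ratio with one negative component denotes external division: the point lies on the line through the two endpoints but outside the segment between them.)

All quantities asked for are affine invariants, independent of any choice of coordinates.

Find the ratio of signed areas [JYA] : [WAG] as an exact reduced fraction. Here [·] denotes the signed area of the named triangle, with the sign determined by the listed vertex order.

Assign G = (0, 0), J = (1, 0), Y = (0, 1) — the answer is frame-independent, so this choice is without loss of generality.
1. A is the centroid of triangle YGJ ⇒ A = (1/3, 1/3)
2. W lies on line GJ with GW:WJ = 4:(-1) ⇒ W = (4/3, 0)
2·[JYA] = 1/3, 2·[WAG] = 4/9
[JYA]:[WAG] = 1/3:4/9 = 3/4

[JYA]:[WAG] = 3/4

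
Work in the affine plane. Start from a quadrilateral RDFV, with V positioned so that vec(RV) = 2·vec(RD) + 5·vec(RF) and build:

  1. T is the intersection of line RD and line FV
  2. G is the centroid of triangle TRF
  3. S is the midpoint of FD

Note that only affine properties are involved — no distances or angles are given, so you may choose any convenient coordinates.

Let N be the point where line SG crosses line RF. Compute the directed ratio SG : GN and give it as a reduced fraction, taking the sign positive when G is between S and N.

SG:GN = -4

Choose coordinates R = (0, 0), D = (1, 0), F = (0, 1), V = (2, 5).
1. T is the intersection of line RD and line FV ⇒ T = (-1/2, 0)
2. G is the centroid of triangle TRF ⇒ G = (-1/6, 1/3)
3. S is the midpoint of FD ⇒ S = (1/2, 1/2)
line SG meets RF at N = (0, 3/8)
G = S + t·(N−S) with t = 4/3, so SG:GN = 4/3:-1/3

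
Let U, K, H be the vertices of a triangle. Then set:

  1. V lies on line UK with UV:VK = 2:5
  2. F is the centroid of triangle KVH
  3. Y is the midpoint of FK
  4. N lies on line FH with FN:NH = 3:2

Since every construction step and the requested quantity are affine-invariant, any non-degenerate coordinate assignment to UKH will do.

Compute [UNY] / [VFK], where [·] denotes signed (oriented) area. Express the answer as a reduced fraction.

[UNY]:[VFK] = 52/25

Choose coordinates U = (0, 0), K = (1, 0), H = (0, 1).
1. V lies on line UK with UV:VK = 2:5 ⇒ V = (2/7, 0)
2. F is the centroid of triangle KVH ⇒ F = (3/7, 1/3)
3. Y is the midpoint of FK ⇒ Y = (5/7, 1/6)
4. N lies on line FH with FN:NH = 3:2 ⇒ N = (6/35, 11/15)
2·[UNY] = -52/105, 2·[VFK] = -5/21
[UNY]:[VFK] = -52/105:-5/21 = 52/25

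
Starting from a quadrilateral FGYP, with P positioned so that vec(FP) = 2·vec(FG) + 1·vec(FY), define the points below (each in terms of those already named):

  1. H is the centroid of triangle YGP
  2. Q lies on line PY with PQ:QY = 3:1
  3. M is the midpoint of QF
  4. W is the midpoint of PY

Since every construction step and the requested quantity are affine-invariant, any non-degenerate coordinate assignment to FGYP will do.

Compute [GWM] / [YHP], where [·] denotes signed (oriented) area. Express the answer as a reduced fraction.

Work in coordinates with F = (0, 0), G = (1, 0), Y = (0, 1), P = (2, 1).
1. H is the centroid of triangle YGP ⇒ H = (1, 2/3)
2. Q lies on line PY with PQ:QY = 3:1 ⇒ Q = (1/2, 1)
3. M is the midpoint of QF ⇒ M = (1/4, 1/2)
4. W is the midpoint of PY ⇒ W = (1, 1)
2·[GWM] = 3/4, 2·[YHP] = 2/3
[GWM]:[YHP] = 3/4:2/3 = 9/8

[GWM]:[YHP] = 9/8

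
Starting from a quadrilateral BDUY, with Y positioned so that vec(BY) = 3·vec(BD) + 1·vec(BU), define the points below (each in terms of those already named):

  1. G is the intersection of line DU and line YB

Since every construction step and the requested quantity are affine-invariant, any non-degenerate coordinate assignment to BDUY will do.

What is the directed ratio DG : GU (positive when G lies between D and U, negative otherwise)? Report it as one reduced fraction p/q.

Set B = (0, 0), D = (1, 0), U = (0, 1), Y = (3, 1); any affine frame gives the same invariant.
1. G is the intersection of line DU and line YB ⇒ G = (3/4, 1/4)
G = D + t·(U−D) with t = 1/4, so DG:GU = t:(1−t) = 1/4:3/4

DG:GU = 1/3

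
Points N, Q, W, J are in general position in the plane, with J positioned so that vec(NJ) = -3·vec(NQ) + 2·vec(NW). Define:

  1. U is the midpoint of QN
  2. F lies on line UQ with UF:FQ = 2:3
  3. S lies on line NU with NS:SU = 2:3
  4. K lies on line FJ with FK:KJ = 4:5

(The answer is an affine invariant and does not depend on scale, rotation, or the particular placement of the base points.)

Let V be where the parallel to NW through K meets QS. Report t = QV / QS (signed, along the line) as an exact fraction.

t = 175/72

Choose coordinates N = (0, 0), Q = (1, 0), W = (0, 1), J = (-3, 2).
1. U is the midpoint of QN ⇒ U = (1/2, 0)
2. F lies on line UQ with UF:FQ = 2:3 ⇒ F = (7/10, 0)
3. S lies on line NU with NS:SU = 2:3 ⇒ S = (1/5, 0)
4. K lies on line FJ with FK:KJ = 4:5 ⇒ K = (-17/18, 8/9)
through K parallel to NW: direction (0, 1); meets QS at V = (-17/18, 0)
V = Q + t·(S−Q) with t = 175/72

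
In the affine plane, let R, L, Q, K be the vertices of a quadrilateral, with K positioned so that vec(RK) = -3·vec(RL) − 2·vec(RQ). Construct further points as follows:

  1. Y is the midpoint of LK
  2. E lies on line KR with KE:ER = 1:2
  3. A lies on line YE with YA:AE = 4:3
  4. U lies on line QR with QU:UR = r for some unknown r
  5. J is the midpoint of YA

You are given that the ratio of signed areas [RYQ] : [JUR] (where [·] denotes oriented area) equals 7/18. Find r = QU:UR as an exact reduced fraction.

r = -1/2

Set R = (0, 0), L = (1, 0), Q = (0, 1), K = (-3, -2); any affine frame gives the same invariant.
1. Y is the midpoint of LK ⇒ Y = (-1, -1)
2. E lies on line KR with KE:ER = 1:2 ⇒ E = (-2, -4/3)
3. A lies on line YE with YA:AE = 4:3 ⇒ A = (-11/7, -25/21)
4. With QU:UR = r, write λ = r/(r+1) so U = Q + λ·(R−Q); U is affine-linear in λ
5. J is the midpoint of YA ⇒ J = (-9/7, -23/21)
Every point depending on U is an affine combination of U and λ-independent points, so each such coordinate is linear in λ; the λ² term in each signed area is a multiple of (R−Q)×(R−Q) = 0, so 2·[RYQ] and 2·[JUR] are each linear in λ. Evaluating at λ=0 and λ=1:
  2·[RYQ] = -1,   2·[JUR] = 9/7·λ − 9/7
So [RYQ]:[JUR] = (-1) / (9/7·λ − 9/7). Setting this equal to 7/18:
  -1 = 7/18·(9/7·λ − 9/7)  ⇒  λ = -1
Then r = λ/(1−λ) = (-1)/(2) = -1/2. Check: with r = -1/2, U = (0, 2) and [RYQ]:[JUR] = 7/18 as required.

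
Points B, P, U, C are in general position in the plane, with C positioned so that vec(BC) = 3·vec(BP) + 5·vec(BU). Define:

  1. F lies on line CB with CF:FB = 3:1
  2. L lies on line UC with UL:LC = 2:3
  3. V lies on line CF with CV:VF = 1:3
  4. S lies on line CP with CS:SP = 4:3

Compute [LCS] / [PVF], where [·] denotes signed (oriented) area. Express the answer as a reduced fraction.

[LCS]:[PVF] = -64/75

Choose coordinates B = (0, 0), P = (1, 0), U = (0, 1), C = (3, 5).
1. F lies on line CB with CF:FB = 3:1 ⇒ F = (3/4, 5/4)
2. L lies on line UC with UL:LC = 2:3 ⇒ L = (6/5, 13/5)
3. V lies on line CF with CV:VF = 1:3 ⇒ V = (39/16, 65/16)
4. S lies on line CP with CS:SP = 4:3 ⇒ S = (13/7, 15/7)
2·[LCS] = -12/5, 2·[PVF] = 45/16
[LCS]:[PVF] = -12/5:45/16 = -64/75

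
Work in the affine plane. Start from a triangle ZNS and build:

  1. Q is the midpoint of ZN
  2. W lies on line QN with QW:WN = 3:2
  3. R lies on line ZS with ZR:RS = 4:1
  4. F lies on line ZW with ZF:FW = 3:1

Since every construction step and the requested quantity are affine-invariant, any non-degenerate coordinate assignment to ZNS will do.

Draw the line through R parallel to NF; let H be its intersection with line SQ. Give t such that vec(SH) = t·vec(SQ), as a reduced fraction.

Choose coordinates Z = (0, 0), N = (1, 0), S = (0, 1).
1. Q is the midpoint of ZN ⇒ Q = (1/2, 0)
2. W lies on line QN with QW:WN = 3:2 ⇒ W = (4/5, 0)
3. R lies on line ZS with ZR:RS = 4:1 ⇒ R = (0, 4/5)
4. F lies on line ZW with ZF:FW = 3:1 ⇒ F = (3/5, 0)
through R parallel to NF: direction (-2/5, 0); meets SQ at H = (1/10, 4/5)
H = S + t·(Q−S) with t = 1/5

t = 1/5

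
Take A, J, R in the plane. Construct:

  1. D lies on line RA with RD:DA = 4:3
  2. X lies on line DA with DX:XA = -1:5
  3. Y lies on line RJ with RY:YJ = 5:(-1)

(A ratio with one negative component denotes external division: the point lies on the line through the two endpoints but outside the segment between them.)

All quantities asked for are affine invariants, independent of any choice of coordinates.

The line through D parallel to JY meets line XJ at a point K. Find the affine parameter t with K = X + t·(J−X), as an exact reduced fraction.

Assign A = (0, 0), J = (1, 0), R = (0, 1) — the answer is frame-independent, so this choice is without loss of generality.
1. D lies on line RA with RD:DA = 4:3 ⇒ D = (0, 3/7)
2. X lies on line DA with DX:XA = -1:5 ⇒ X = (0, 15/28)
3. Y lies on line RJ with RY:YJ = 5:(-1) ⇒ Y = (5/4, -1/4)
through D parallel to JY: direction (1/4, -1/4); meets XJ at K = (-3/13, 60/91)
K = X + t·(J−X) with t = -3/13

t = -3/13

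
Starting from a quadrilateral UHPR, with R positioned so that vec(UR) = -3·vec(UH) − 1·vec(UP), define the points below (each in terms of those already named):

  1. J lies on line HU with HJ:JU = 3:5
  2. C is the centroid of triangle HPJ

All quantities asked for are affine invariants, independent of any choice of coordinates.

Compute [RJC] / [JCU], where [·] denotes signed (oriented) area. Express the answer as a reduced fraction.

[RJC]:[JCU] = 31/5

Choose coordinates U = (0, 0), H = (1, 0), P = (0, 1), R = (-3, -1).
1. J lies on line HU with HJ:JU = 3:5 ⇒ J = (5/8, 0)
2. C is the centroid of triangle HPJ ⇒ C = (13/24, 1/3)
2·[RJC] = 31/24, 2·[JCU] = 5/24
[RJC]:[JCU] = 31/24:5/24 = 31/5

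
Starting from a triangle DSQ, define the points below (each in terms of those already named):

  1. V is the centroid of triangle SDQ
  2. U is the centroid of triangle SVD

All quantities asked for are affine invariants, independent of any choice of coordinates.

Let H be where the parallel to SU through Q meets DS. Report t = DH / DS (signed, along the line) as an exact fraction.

t = 5

Choose coordinates D = (0, 0), S = (1, 0), Q = (0, 1).
1. V is the centroid of triangle SDQ ⇒ V = (1/3, 1/3)
2. U is the centroid of triangle SVD ⇒ U = (4/9, 1/9)
through Q parallel to SU: direction (-5/9, 1/9); meets DS at H = (5, 0)
H = D + t·(S−D) with t = 5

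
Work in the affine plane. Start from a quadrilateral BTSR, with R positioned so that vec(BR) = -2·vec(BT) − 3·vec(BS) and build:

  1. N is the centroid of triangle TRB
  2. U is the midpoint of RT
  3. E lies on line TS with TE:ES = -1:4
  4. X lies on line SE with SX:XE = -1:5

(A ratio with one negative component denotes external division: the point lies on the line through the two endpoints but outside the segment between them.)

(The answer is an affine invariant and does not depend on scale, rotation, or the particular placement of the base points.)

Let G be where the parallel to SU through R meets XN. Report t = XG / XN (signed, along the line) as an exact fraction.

t = -12/7

Choose coordinates B = (0, 0), T = (1, 0), S = (0, 1), R = (-2, -3).
1. N is the centroid of triangle TRB ⇒ N = (-1/3, -1)
2. U is the midpoint of RT ⇒ U = (-1/2, -3/2)
3. E lies on line TS with TE:ES = -1:4 ⇒ E = (4/3, -1/3)
4. X lies on line SE with SX:XE = -1:5 ⇒ X = (-1/3, 4/3)
through R parallel to SU: direction (-1/2, -5/2); meets XN at G = (-1/3, 16/3)
G = X + t·(N−X) with t = -12/7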